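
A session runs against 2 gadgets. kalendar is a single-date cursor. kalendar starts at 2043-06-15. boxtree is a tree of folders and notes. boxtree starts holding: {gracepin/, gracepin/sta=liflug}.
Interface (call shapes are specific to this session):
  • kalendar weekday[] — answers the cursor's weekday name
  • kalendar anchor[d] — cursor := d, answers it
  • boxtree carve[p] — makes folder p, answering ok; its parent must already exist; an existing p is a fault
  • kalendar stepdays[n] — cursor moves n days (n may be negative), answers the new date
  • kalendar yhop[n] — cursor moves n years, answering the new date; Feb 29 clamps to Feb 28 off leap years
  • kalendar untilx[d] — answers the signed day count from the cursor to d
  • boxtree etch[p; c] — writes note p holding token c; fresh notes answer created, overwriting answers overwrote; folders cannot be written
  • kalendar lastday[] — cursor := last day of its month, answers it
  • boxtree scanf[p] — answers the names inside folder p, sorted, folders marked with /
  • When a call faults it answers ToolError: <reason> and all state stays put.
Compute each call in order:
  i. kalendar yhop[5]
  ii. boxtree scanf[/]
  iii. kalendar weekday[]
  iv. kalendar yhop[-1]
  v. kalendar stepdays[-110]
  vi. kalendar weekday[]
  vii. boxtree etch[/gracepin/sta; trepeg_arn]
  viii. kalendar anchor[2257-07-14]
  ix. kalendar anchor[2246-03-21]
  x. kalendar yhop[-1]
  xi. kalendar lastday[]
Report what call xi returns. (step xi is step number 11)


Answer: 2245-03-31

Derivation:
~$ kalendar yhop n=5
[out] 2048-06-15
~$ boxtree scanf p=/
[out] [gracepin/]
~$ kalendar weekday
[out] Monday
~$ kalendar yhop n=-1
[out] 2047-06-15
~$ kalendar stepdays n=-110
[out] 2047-02-25
~$ kalendar weekday
[out] Monday
~$ boxtree etch p=/gracepin/sta c=trepeg_arn
[out] overwrote
~$ kalendar anchor d=2257-07-14
[out] 2257-07-14
~$ kalendar anchor d=2246-03-21
[out] 2246-03-21
~$ kalendar yhop n=-1
[out] 2245-03-21
~$ kalendar lastday
[out] 2245-03-31


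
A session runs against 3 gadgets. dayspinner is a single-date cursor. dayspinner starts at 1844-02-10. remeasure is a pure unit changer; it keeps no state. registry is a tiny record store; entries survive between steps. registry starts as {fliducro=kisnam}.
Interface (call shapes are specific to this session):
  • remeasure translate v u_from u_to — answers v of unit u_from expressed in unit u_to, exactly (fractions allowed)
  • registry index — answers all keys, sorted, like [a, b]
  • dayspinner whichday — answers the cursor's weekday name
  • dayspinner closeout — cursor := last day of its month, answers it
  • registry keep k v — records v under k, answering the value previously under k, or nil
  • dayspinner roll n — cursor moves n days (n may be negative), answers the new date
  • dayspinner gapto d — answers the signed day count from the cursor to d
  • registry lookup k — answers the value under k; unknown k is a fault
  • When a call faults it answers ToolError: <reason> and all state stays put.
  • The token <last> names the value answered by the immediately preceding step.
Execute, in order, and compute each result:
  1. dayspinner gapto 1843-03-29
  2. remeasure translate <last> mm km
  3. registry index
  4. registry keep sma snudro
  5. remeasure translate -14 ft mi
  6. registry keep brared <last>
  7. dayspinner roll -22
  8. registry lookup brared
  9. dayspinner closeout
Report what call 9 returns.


;; 1. dayspinner gapto(d='1843-03-29') : -318
;; 2. remeasure translate(v='<last>', u_from='mm', u_to='km') : -159/500000
;; 3. registry index() : [fliducro]
;; 4. registry keep(k='sma', v='snudro') : nil
;; 5. remeasure translate(v='-14', u_from='ft', u_to='mi') : -7/2640
;; 6. registry keep(k='brared', v='<last>') : nil
;; 7. dayspinner roll(n='-22') : 1844-01-19
;; 8. registry lookup(k='brared') : -7/2640
;; 9. dayspinner closeout() : 1844-01-31

Answer: 1844-01-31


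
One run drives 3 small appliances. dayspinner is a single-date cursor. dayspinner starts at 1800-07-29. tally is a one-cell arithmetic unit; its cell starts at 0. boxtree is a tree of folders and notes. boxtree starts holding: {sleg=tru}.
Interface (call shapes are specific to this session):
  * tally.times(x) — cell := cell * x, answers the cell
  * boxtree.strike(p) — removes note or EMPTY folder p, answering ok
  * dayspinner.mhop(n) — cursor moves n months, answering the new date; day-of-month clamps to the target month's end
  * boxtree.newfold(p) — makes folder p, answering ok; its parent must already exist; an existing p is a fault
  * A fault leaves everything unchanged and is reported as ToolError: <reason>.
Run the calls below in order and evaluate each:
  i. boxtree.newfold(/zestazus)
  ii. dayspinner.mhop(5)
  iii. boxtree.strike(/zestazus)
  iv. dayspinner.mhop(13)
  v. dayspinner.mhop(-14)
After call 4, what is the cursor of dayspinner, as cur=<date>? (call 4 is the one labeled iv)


Using newfold on p='/zestazus', yielding ok.
Invoking mhop on n='5', and get 1800-12-29.
Now I run strike on p='/zestazus': ok.
I run mhop on n='13', and observe 1802-01-29.
Then mhop on n='-14', → 1800-11-29.

Answer: cur=1802-01-29


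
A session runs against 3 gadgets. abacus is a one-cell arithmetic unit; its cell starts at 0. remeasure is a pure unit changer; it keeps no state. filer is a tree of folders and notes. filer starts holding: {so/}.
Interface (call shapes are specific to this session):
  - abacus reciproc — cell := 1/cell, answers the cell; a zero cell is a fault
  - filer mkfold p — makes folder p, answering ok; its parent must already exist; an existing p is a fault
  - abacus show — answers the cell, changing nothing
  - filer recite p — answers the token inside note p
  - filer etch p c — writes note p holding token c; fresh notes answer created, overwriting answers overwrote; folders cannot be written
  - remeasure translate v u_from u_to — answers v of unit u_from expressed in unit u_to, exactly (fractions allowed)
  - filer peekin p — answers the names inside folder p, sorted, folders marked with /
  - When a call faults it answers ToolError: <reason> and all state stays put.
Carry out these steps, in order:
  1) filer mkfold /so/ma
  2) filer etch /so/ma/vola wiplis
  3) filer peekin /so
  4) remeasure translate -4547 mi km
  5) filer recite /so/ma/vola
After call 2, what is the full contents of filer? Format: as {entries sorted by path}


Answer: {so/, so/ma/, so/ma/vola=wiplis}

Derivation:
>>> filer mkfold p: /so/ma
  ok
>>> filer etch p: /so/ma/vola c: wiplis
  created
>>> filer peekin p: /so
  [ma/]
>>> remeasure translate v: -4547 u_from: mi u_to: km
  -114338862/15625
>>> filer recite p: /so/ma/vola
  wiplis


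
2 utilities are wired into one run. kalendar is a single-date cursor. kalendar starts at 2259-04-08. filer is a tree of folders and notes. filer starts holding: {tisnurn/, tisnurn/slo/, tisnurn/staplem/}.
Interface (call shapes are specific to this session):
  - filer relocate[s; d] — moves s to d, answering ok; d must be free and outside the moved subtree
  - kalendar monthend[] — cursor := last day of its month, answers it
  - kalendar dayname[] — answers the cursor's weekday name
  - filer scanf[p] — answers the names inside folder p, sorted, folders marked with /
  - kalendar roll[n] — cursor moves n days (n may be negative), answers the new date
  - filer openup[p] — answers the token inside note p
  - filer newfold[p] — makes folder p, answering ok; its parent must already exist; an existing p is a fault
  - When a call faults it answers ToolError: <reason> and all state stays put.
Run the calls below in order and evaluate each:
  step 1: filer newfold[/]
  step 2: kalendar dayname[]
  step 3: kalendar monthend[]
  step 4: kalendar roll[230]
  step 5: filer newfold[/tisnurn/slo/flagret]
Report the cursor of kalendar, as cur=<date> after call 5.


Then filer newfold passing p='/', — result: ToolError: exists.
Now I run kalendar dayname, and get Friday.
I invoke kalendar monthend(): 2259-04-30.
I invoke kalendar roll passing n='230', yielding 2259-12-16.
Now I run filer newfold passing p='/tisnurn/slo/flagret', giving ok.

Answer: cur=2259-12-16


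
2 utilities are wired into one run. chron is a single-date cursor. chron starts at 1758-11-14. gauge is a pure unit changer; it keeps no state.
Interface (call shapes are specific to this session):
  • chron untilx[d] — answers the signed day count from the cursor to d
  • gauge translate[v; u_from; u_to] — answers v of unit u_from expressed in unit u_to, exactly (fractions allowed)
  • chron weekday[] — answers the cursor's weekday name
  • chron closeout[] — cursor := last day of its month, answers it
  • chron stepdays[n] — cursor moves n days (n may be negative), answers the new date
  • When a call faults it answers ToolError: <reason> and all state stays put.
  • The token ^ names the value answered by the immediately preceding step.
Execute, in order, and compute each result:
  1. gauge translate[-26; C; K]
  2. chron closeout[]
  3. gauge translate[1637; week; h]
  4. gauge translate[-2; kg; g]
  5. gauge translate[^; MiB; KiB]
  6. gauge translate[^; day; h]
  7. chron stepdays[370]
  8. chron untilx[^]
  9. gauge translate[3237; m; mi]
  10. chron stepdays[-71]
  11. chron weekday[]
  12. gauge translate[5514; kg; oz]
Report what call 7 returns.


Answer: 1759-12-05

Derivation:
> gauge translate v: -26 u_from: C u_to: K
[out] 4943/20
> chron closeout
[out] 1758-11-30
> gauge translate v: 1637 u_from: week u_to: h
[out] 275016
> gauge translate v: -2 u_from: kg u_to: g
[out] -2000
> gauge translate v: ^ u_from: MiB u_to: KiB
[out] -2048000
> gauge translate v: ^ u_from: day u_to: h
[out] -49152000
> chron stepdays n: 370
[out] 1759-12-05
> chron untilx d: ^
[out] 0
> gauge translate v: 3237 u_from: m u_to: mi
[out] 134875/67056
> chron stepdays n: -71
[out] 1759-09-25
> chron weekday
[out] Tuesday
> gauge translate v: 5514 u_from: kg u_to: oz
[out] 8822400000000/45359237


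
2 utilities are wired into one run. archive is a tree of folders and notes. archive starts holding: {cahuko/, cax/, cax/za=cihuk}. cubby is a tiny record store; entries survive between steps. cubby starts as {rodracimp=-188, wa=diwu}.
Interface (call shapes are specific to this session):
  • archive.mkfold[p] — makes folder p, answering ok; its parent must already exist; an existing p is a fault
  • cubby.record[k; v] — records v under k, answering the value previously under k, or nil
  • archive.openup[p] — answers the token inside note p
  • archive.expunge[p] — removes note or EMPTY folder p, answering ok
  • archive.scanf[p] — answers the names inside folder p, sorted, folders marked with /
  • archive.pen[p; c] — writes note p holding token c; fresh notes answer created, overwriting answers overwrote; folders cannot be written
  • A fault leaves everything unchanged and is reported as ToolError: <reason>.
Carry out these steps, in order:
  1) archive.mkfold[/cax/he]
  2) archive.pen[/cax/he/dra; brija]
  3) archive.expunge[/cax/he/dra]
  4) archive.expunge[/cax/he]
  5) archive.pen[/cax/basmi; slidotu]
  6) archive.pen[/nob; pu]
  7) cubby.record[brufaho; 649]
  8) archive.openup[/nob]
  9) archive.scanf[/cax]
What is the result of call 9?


→ archive.mkfold(p='/cax/he')
← ok
→ archive.pen(p='/cax/he/dra', c='brija')
← created
→ archive.expunge(p='/cax/he/dra')
← ok
→ archive.expunge(p='/cax/he')
← ok
→ archive.pen(p='/cax/basmi', c='slidotu')
← created
→ archive.pen(p='/nob', c='pu')
← created
→ cubby.record(k='brufaho', v='649')
← nil
→ archive.openup(p='/nob')
← pu
→ archive.scanf(p='/cax')
← [basmi, za]

Answer: [basmi, za]


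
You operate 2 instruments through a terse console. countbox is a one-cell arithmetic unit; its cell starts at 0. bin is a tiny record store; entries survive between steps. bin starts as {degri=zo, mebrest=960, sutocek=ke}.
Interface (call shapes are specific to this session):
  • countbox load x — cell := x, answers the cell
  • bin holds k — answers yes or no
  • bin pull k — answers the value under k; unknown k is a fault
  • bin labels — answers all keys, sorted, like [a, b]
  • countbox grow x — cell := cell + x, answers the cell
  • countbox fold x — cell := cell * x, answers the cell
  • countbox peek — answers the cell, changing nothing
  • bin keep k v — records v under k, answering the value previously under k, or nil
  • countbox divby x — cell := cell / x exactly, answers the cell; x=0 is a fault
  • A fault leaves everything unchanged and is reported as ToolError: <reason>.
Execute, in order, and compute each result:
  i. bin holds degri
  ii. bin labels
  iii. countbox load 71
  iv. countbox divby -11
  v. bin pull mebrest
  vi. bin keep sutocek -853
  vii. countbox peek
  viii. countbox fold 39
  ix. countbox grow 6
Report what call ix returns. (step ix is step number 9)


Using bin holds(k→degri), and observe yes.
Next I call bin labels, giving [degri, mebrest, sutocek].
I call countbox load(x→71), — result: 71.
Next I call countbox divby(x→-11), which returns -71/11.
Then bin pull(k→mebrest), giving 960.
Now I run bin keep(k→sutocek, v→-853), → ke.
Invoking countbox peek(), — result: -71/11.
Then countbox fold(x→39), giving -2769/11.
Next I call countbox grow(x→6), giving -2703/11.

Answer: -2703/11


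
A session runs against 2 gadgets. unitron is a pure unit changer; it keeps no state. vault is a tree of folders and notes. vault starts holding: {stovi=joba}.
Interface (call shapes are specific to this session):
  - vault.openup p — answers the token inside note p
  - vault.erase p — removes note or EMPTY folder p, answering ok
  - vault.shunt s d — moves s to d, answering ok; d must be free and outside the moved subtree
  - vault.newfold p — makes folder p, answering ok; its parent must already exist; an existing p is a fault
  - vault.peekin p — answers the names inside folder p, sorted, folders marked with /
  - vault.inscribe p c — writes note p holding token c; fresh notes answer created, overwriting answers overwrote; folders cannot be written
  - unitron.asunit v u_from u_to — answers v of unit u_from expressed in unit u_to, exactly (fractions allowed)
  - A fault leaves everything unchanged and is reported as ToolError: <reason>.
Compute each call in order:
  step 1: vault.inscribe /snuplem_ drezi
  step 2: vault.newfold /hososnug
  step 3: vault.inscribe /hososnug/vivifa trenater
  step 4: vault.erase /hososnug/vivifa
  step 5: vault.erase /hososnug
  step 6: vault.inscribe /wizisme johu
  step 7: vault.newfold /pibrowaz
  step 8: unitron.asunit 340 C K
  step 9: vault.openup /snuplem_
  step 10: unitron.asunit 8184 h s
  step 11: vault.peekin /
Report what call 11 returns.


Answer: [pibrowaz/, snuplem_, stovi, wizisme]

Derivation:
% 1. vault.inscribe(p→/snuplem_, c→drezi) ~> created
% 2. vault.newfold(p→/hososnug) ~> ok
% 3. vault.inscribe(p→/hososnug/vivifa, c→trenater) ~> created
% 4. vault.erase(p→/hososnug/vivifa) ~> ok
% 5. vault.erase(p→/hososnug) ~> ok
% 6. vault.inscribe(p→/wizisme, c→johu) ~> created
% 7. vault.newfold(p→/pibrowaz) ~> ok
% 8. unitron.asunit(v→340, u_from→C, u_to→K) ~> 12263/20
% 9. vault.openup(p→/snuplem_) ~> drezi
% 10. unitron.asunit(v→8184, u_from→h, u_to→s) ~> 29462400
% 11. vault.peekin(p→/) ~> [pibrowaz/, snuplem_, stovi, wizisme]


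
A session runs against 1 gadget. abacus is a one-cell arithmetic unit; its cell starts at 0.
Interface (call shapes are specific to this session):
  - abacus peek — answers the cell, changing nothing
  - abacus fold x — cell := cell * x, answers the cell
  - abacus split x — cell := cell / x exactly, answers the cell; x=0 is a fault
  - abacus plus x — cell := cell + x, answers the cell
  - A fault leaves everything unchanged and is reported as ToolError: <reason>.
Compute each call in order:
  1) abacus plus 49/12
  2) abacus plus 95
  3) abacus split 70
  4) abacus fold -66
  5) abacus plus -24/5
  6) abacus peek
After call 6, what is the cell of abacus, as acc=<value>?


Answer: acc=-13751/140

Derivation:
Calling abacus plus using x=49/12, which returns 49/12.
Now I run abacus plus using x=95, → 1189/12.
Calling abacus split using x=70, and observe 1189/840.
I try abacus fold using x=-66, yielding -13079/140.
Calling abacus plus using x=-24/5, which returns -13751/140.
I run abacus peek, — result: -13751/140.


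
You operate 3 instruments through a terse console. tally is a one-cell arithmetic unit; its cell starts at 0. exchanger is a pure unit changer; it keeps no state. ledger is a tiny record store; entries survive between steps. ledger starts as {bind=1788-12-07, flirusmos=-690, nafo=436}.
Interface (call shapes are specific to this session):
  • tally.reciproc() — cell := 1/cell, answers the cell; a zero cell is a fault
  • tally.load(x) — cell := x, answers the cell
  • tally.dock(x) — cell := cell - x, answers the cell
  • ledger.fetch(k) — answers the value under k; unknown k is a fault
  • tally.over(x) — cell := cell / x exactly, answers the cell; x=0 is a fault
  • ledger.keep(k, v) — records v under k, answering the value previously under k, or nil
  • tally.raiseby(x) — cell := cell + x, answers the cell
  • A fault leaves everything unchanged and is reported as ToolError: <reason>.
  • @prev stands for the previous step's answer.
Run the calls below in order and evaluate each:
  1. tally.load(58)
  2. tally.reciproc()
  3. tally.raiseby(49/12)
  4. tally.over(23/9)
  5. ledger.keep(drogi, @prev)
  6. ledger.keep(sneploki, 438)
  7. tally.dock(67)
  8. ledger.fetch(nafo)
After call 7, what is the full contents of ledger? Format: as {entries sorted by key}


Answer: {bind=1788-12-07, drogi=4281/2668, flirusmos=-690, nafo=436, sneploki=438}

Derivation:
;; tally.load(58) == 58
;; tally.reciproc() == 1/58
;; tally.raiseby(49/12) == 1427/348
;; tally.over(23/9) == 4281/2668
;; ledger.keep(drogi, @prev) == nil
;; ledger.keep(sneploki, 438) == nil
;; tally.dock(67) == -174475/2668
;; ledger.fetch(nafo) == 436


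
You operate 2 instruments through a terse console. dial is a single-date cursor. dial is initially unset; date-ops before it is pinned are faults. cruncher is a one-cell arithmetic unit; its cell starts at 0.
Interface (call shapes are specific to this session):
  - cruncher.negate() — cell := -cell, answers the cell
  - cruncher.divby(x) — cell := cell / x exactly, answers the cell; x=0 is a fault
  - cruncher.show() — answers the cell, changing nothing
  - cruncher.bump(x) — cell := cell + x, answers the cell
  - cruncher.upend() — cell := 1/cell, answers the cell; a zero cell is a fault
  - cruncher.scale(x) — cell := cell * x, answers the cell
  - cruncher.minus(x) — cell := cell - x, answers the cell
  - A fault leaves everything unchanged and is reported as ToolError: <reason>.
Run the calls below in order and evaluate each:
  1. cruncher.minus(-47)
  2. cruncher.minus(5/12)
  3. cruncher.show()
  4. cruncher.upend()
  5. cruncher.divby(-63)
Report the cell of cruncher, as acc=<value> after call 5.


Next I call cruncher.minus(x='-47'), and get 47.
Calling cruncher.minus(x='5/12'), which returns 559/12.
I use cruncher.show(), which returns 559/12.
I call cruncher.upend(), and see 12/559.
Invoking cruncher.divby(x='-63'), yielding -4/11739.

Answer: acc=-4/11739


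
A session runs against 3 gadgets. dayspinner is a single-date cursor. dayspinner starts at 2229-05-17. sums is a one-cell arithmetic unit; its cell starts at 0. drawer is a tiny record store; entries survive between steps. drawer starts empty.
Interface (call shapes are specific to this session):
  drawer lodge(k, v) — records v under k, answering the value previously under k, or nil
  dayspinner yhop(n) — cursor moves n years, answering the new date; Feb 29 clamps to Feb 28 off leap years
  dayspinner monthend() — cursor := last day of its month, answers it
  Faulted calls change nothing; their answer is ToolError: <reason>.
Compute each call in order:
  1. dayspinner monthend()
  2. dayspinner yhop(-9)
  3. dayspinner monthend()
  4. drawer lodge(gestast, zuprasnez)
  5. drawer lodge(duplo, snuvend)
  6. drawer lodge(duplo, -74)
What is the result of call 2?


Then dayspinner monthend(), which returns 2229-05-31.
Using dayspinner yhop using -9, yielding 2220-05-31.
Then dayspinner monthend(), → 2220-05-31.
Now I run drawer lodge using gestast, zuprasnez, and observe nil.
Now I run drawer lodge using duplo, snuvend, and get nil.
Calling drawer lodge using duplo, -74, yielding snuvend.

Answer: 2220-05-31


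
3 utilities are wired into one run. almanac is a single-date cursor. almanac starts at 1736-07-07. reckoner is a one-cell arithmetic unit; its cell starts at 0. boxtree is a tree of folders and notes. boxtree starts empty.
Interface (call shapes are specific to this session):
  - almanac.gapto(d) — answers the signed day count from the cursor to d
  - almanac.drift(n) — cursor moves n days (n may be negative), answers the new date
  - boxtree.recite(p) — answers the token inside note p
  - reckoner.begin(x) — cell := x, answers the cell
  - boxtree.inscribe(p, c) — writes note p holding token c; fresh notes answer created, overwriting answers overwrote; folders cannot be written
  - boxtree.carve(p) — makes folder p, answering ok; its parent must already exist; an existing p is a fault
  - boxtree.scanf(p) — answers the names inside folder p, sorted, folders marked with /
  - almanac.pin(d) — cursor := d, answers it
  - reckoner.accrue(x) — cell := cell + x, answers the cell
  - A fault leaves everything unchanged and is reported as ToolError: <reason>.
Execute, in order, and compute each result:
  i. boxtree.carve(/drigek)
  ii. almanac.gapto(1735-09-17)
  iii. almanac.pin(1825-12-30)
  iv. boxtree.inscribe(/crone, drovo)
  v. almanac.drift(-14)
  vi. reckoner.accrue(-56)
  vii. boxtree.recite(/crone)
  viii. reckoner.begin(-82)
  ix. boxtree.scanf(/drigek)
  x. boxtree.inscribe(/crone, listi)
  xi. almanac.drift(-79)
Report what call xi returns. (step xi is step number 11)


Answer: 1825-09-28

Derivation:
·→ carve(p='/drigek')
·← ok
·→ gapto(d='1735-09-17')
·← -294
·→ pin(d='1825-12-30')
·← 1825-12-30
·→ inscribe(p='/crone', c='drovo')
·← created
·→ drift(n='-14')
·← 1825-12-16
·→ accrue(x='-56')
·← -56
·→ recite(p='/crone')
·← drovo
·→ begin(x='-82')
·← -82
·→ scanf(p='/drigek')
·← []
·→ inscribe(p='/crone', c='listi')
·← overwrote
·→ drift(n='-79')
·← 1825-09-28


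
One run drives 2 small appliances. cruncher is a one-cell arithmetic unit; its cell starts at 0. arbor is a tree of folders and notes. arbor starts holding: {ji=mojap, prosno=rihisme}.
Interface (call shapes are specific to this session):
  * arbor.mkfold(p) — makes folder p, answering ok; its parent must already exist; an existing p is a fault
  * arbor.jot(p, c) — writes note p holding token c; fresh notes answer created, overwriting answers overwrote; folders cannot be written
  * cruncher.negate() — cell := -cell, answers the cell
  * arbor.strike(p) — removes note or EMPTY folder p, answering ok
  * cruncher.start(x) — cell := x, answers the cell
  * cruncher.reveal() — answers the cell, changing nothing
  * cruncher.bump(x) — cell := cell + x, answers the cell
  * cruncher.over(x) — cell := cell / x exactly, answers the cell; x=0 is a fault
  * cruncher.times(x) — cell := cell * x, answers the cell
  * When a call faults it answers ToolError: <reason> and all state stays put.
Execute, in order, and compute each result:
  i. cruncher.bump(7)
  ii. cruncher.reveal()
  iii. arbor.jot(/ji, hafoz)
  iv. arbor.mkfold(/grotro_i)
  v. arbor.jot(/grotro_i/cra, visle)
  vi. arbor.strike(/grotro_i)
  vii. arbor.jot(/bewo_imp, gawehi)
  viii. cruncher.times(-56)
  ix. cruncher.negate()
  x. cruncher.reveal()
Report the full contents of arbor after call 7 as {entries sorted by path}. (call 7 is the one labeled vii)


Answer: {bewo_imp=gawehi, grotro_i/, grotro_i/cra=visle, ji=hafoz, prosno=rihisme}

Derivation:
I try cruncher.bump with x=7, yielding 7.
I call cruncher.reveal(), and observe 7.
Now I run arbor.jot with p=/ji, c=hafoz, — result: overwrote.
Invoking arbor.mkfold with p=/grotro_i, and see ok.
Then arbor.jot with p=/grotro_i/cra, c=visle, which returns created.
Next I call arbor.strike with p=/grotro_i, and see ToolError: not empty.
Invoking arbor.jot with p=/bewo_imp, c=gawehi, and observe created.
Calling cruncher.times with x=-56, → -392.
Next I call cruncher.negate, → 392.
I call cruncher.reveal, yielding 392.


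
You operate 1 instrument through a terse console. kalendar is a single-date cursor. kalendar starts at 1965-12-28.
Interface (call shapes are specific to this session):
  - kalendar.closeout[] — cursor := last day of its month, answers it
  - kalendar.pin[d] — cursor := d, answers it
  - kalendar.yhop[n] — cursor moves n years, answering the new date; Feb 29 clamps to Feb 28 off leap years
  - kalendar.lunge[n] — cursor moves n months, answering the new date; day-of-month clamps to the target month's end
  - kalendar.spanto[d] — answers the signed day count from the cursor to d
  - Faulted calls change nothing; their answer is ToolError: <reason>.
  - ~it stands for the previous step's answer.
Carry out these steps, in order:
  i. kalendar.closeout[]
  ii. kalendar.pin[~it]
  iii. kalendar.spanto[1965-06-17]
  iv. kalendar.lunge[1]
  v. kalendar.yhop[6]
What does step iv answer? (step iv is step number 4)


==> closeout()
<== 1965-12-31
==> pin(d='~it')
<== 1965-12-31
==> spanto(d='1965-06-17')
<== -197
==> lunge(n='1')
<== 1966-01-31
==> yhop(n='6')
<== 1972-01-31

Answer: 1966-01-31


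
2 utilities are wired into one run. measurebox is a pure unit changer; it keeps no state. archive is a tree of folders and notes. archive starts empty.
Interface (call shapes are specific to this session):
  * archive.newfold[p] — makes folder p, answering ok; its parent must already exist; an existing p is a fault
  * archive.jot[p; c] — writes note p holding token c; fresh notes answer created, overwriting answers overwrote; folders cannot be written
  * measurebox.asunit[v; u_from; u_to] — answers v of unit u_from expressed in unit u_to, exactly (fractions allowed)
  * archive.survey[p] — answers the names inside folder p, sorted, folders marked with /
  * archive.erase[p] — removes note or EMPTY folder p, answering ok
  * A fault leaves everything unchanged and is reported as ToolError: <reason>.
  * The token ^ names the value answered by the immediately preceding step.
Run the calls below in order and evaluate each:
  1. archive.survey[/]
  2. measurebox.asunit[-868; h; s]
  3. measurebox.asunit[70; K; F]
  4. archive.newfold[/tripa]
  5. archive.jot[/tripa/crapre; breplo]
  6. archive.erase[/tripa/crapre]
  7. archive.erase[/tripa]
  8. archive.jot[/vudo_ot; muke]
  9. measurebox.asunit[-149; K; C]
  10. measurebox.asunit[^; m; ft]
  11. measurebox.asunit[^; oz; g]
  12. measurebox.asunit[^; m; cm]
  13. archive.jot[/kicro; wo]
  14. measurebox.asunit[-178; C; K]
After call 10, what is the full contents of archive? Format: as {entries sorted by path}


Act: archive.survey[p: /]
Obs: []
Act: measurebox.asunit[v: -868; u_from: h; u_to: s]
Obs: -3124800
Act: measurebox.asunit[v: 70; u_from: K; u_to: F]
Obs: -33367/100
Act: archive.newfold[p: /tripa]
Obs: ok
Act: archive.jot[p: /tripa/crapre; c: breplo]
Obs: created
Act: archive.erase[p: /tripa/crapre]
Obs: ok
Act: archive.erase[p: /tripa]
Obs: ok
Act: archive.jot[p: /vudo_ot; c: muke]
Obs: created
Act: measurebox.asunit[v: -149; u_from: K; u_to: C]
Obs: -8443/20
Act: measurebox.asunit[v: ^; u_from: m; u_to: ft]
Obs: -1055375/762
Act: measurebox.asunit[v: ^; u_from: oz; u_to: g]
Obs: -382968037991/9753600
Act: measurebox.asunit[v: ^; u_from: m; u_to: cm]
Obs: -382968037991/97536
Act: archive.jot[p: /kicro; c: wo]
Obs: created
Act: measurebox.asunit[v: -178; u_from: C; u_to: K]
Obs: 1903/20

Answer: {vudo_ot=muke}


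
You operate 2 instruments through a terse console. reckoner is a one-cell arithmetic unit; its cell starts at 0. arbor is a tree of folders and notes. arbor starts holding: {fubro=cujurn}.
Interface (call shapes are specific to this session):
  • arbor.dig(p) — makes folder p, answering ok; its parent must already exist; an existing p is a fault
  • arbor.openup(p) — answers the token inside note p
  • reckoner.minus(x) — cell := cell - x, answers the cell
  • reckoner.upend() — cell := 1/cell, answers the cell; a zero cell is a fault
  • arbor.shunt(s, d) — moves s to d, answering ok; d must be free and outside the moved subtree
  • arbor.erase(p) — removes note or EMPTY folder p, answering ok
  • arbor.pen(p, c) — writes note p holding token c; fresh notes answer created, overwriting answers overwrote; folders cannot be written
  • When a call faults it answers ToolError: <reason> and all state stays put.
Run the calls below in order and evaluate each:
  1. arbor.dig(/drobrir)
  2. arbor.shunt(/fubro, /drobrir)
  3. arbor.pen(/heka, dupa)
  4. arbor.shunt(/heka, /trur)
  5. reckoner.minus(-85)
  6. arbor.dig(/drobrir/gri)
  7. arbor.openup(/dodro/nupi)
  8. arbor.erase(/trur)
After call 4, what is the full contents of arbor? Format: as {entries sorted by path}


>> arbor.dig(p: /drobrir)
<< ok
>> arbor.shunt(s: /fubro, d: /drobrir)
<< ToolError: exists
>> arbor.pen(p: /heka, c: dupa)
<< created
>> arbor.shunt(s: /heka, d: /trur)
<< ok
>> reckoner.minus(x: -85)
<< 85
>> arbor.dig(p: /drobrir/gri)
<< ok
>> arbor.openup(p: /dodro/nupi)
<< ToolError: not found
>> arbor.erase(p: /trur)
<< ok

Answer: {drobrir/, fubro=cujurn, trur=dupa}


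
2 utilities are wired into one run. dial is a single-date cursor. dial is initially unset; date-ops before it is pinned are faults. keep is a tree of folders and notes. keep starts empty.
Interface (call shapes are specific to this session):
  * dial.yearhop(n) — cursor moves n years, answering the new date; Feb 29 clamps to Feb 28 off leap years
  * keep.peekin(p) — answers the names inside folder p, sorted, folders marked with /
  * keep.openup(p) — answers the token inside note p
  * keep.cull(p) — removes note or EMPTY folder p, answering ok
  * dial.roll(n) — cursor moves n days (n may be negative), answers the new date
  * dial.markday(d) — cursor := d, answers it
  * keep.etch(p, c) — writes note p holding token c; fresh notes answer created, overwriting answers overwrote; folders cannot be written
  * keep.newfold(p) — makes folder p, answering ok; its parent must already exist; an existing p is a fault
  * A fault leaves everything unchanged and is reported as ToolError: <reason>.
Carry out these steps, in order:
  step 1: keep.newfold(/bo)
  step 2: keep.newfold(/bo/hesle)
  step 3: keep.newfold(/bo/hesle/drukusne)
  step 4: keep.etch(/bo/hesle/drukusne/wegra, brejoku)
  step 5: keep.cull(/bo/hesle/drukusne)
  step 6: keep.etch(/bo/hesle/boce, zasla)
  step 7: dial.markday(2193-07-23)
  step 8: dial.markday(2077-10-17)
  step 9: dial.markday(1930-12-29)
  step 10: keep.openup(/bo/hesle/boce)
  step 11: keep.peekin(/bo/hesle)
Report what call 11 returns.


Answer: [boce, drukusne/]

Derivation:
Then keep.newfold using /bo, and see ok.
Then keep.newfold using /bo/hesle, which returns ok.
Using keep.newfold using /bo/hesle/drukusne: ok.
I use keep.etch using /bo/hesle/drukusne/wegra, brejoku, which returns created.
Then keep.cull using /bo/hesle/drukusne, → ToolError: not empty.
Invoking keep.etch using /bo/hesle/boce, zasla, which returns created.
Then dial.markday using 2193-07-23, → 2193-07-23.
Invoking dial.markday using 2077-10-17: 2077-10-17.
Now I run dial.markday using 1930-12-29, and see 1930-12-29.
Invoking keep.openup using /bo/hesle/boce, and get zasla.
Now I run keep.peekin using /bo/hesle, and observe [boce, drukusne/].


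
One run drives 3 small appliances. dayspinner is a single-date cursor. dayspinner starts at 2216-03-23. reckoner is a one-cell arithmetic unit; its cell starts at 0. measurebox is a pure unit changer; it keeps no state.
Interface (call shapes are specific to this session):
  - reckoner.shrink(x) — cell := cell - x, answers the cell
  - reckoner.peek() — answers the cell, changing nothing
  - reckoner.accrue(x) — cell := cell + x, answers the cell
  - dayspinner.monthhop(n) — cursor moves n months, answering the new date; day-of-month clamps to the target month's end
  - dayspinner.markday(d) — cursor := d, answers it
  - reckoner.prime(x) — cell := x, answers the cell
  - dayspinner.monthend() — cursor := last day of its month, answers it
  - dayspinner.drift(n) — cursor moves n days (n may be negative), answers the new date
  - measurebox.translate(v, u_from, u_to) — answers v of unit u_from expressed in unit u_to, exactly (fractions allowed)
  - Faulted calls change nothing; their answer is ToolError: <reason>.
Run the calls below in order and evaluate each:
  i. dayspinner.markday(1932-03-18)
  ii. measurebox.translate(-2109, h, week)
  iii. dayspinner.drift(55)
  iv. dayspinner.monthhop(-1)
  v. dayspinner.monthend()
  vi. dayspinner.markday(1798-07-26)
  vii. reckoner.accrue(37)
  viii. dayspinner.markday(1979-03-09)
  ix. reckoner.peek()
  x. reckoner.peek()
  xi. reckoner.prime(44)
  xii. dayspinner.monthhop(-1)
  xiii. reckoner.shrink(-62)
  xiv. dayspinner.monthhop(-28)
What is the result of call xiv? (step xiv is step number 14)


CALL dayspinner.markday[d→1932-03-18]
RET  1932-03-18
CALL measurebox.translate[v→-2109; u_from→h; u_to→week]
RET  -703/56
CALL dayspinner.drift[n→55]
RET  1932-05-12
CALL dayspinner.monthhop[n→-1]
RET  1932-04-12
CALL dayspinner.monthend[]
RET  1932-04-30
CALL dayspinner.markday[d→1798-07-26]
RET  1798-07-26
CALL reckoner.accrue[x→37]
RET  37
CALL dayspinner.markday[d→1979-03-09]
RET  1979-03-09
CALL reckoner.peek[]
RET  37
CALL reckoner.peek[]
RET  37
CALL reckoner.prime[x→44]
RET  44
CALL dayspinner.monthhop[n→-1]
RET  1979-02-09
CALL reckoner.shrink[x→-62]
RET  106
CALL dayspinner.monthhop[n→-28]
RET  1976-10-09

Answer: 1976-10-09


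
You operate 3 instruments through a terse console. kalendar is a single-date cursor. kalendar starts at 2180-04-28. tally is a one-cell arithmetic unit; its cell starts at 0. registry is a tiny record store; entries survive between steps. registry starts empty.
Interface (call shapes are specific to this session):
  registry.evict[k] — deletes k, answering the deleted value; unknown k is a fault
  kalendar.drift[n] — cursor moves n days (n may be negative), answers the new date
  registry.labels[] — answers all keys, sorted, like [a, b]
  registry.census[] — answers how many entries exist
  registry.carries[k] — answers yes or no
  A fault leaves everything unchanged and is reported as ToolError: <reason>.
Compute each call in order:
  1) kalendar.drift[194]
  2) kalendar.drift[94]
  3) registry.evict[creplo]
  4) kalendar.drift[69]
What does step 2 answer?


Answer: 2181-02-10

Derivation:
! 1. kalendar.drift(n→194) -> 2180-11-08
! 2. kalendar.drift(n→94) -> 2181-02-10
! 3. registry.evict(k→creplo) -> ToolError: no such key creplo
! 4. kalendar.drift(n→69) -> 2181-04-20


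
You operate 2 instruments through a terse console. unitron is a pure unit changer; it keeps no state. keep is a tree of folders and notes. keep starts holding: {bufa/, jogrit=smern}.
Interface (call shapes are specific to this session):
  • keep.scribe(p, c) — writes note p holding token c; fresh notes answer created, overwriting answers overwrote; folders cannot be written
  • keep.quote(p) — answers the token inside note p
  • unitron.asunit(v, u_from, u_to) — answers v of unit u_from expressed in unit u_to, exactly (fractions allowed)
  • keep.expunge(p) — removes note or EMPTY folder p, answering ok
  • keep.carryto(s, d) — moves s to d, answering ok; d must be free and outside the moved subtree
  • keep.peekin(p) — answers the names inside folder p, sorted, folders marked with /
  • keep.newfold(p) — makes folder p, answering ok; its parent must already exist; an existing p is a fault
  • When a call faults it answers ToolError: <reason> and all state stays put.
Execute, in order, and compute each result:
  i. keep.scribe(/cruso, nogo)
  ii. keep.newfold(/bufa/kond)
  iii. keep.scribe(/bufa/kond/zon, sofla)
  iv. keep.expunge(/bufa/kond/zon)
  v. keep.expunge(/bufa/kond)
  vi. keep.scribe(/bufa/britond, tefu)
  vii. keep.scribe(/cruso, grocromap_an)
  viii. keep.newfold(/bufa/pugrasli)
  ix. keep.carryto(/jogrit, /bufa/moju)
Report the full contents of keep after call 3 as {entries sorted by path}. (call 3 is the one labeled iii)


-> scribe(p: /cruso, c: nogo)
<- created
-> newfold(p: /bufa/kond)
<- ok
-> scribe(p: /bufa/kond/zon, c: sofla)
<- created
-> expunge(p: /bufa/kond/zon)
<- ok
-> expunge(p: /bufa/kond)
<- ok
-> scribe(p: /bufa/britond, c: tefu)
<- created
-> scribe(p: /cruso, c: grocromap_an)
<- overwrote
-> newfold(p: /bufa/pugrasli)
<- ok
-> carryto(s: /jogrit, d: /bufa/moju)
<- ok

Answer: {bufa/, bufa/kond/, bufa/kond/zon=sofla, cruso=nogo, jogrit=smern}


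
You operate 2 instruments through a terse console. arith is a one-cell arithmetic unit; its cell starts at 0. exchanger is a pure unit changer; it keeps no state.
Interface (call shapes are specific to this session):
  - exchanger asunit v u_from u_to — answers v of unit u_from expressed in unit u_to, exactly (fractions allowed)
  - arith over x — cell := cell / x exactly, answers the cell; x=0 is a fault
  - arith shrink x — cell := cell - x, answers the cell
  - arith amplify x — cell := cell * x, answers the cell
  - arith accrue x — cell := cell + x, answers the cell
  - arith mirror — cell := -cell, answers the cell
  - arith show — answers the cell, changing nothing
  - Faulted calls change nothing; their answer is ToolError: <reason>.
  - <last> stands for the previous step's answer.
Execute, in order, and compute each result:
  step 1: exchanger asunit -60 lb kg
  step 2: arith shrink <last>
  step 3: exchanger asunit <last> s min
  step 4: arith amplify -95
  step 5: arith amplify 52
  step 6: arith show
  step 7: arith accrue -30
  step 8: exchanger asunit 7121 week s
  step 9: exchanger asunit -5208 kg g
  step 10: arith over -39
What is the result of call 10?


-> exchanger asunit(v: -60, u_from: lb, u_to: kg)
<- -136077711/5000000
-> arith shrink(x: <last>)
<- 136077711/5000000
-> exchanger asunit(v: <last>, u_from: s, u_to: min)
<- 45359237/100000000
-> arith amplify(x: -95)
<- -2585476509/1000000
-> arith amplify(x: 52)
<- -33611194617/250000
-> arith show()
<- -33611194617/250000
-> arith accrue(x: -30)
<- -33618694617/250000
-> exchanger asunit(v: 7121, u_from: week, u_to: s)
<- 4306780800
-> exchanger asunit(v: -5208, u_from: kg, u_to: g)
<- -5208000
-> arith over(x: -39)
<- 11206231539/3250000

Answer: 11206231539/3250000


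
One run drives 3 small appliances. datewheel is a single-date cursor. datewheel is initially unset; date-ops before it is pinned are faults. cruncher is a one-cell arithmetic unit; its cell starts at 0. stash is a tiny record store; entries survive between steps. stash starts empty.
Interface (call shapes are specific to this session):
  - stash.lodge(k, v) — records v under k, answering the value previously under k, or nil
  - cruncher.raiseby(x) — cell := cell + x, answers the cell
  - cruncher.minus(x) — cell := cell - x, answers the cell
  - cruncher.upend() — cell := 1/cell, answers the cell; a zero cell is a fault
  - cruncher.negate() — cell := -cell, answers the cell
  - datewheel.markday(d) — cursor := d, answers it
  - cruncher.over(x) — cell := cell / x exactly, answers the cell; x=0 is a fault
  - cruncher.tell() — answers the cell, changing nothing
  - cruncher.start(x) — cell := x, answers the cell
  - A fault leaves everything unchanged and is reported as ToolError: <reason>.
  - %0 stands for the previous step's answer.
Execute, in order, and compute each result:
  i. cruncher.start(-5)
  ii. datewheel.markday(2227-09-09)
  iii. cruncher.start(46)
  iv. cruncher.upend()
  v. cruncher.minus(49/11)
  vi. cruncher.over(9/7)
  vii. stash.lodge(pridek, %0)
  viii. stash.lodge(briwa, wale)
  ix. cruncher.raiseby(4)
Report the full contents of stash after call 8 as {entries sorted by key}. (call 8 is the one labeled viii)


! start(-5) : -5
! markday(2227-09-09) : 2227-09-09
! start(46) : 46
! upend() : 1/46
! minus(49/11) : -2243/506
! over(9/7) : -15701/4554
! lodge(pridek, %0) : nil
! lodge(briwa, wale) : nil
! raiseby(4) : 2515/4554

Answer: {briwa=wale, pridek=-15701/4554}
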